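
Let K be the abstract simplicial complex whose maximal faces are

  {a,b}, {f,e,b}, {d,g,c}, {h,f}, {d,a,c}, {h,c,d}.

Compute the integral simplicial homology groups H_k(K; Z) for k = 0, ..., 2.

H_0 = Z,  H_1 = Z,  H_2 = 0.

Order the vertices as a < b < c < d < e < f < g < h. Listing each simplex with vertices in this order, K has dimension 2 with simplices:

  0-simplices (8): a, b, c, d, e, f, g, h
  1-simplices (12): ab, ac, ad, be, bf, cd, cg, ch, dg, dh, ef, fh
  2-simplices (4): acd, bef, cdg, cdh

so the chain groups are C_0 ≅ Z^8, C_1 ≅ Z^12, C_2 ≅ Z^4.

Boundary ∂_1: C_1 → C_0 sends each edge [p,q] (with p < q) to q − p.
The 8×12 boundary matrix has rank 7 and Smith normal form diag(1,1,1,1,1,1,1).

∂_2: C_2 → C_1 acts by ∂[p,q,r] = [q,r] − [p,r] + [p,q]. For instance
  ∂cdh = dh − ch + cd,
  ∂cdg = dg − cg + cd.
The 12×4 boundary matrix has rank 4 and Smith normal form diag(1,1,1,1).

Now H_k = ker ∂_k / im ∂_{k+1}, so:

  H_0: rank C_0 − rank ∂_1 = 8 − 7 = 1, and the invariant factors of ∂_1 are all 1, so H_0 = Z.
  H_1: rank ker ∂_1 − rank ∂_2 = (12 − 7) − 4 = 1, and the invariant factors of ∂_2 are all 1, so H_1 = Z.
  H_2: rank ker ∂_2 − rank ∂_3 = (4 − 4) − 0 = 0, and there is no ∂_3, so H_2 = 0.

As a check, the Euler characteristic is 8 − 12 + 4 = 0, which agrees with 1 − 1 + 0 = 0.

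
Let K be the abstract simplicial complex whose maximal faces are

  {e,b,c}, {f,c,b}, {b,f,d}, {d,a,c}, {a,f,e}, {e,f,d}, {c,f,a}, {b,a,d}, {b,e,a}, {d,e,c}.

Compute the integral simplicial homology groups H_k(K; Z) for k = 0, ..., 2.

Fix the vertex order a < b < c < d < e < f and write every simplex with vertices in increasing order. Then dim K = 2 and the simplices of K are:

  0-simplices (6): a, b, c, d, e, f
  1-simplices (15): ab, ac, ad, ae, af, bc, bd, be, bf, cd, ce, cf, de, df, ef
  2-simplices (10): abd, abe, acd, acf, aef, bce, bcf, bdf, cde, def

giving chain groups C_0 ≅ Z^6, C_1 ≅ Z^15, C_2 ≅ Z^10.

∂_1: C_1 → C_0 sends each edge [p,q] (with p < q) to q − p.
This gives a 6×15 integer matrix of rank 5; reducing to Smith normal form yields diagonal entries (1,1,1,1,1).

Boundary ∂_2: C_2 → C_1 acts by ∂[p,q,r] = [q,r] − [p,r] + [p,q]. For instance
  ∂bdf = df − bf + bd,
  ∂abe = be − ae + ab.
This gives a 15×10 integer matrix of rank 10; reducing to Smith normal form yields diagonal entries (1,1,1,1,1,1,1,1,1,2).

From H_k ≅ ker(∂_k) / im(∂_{k+1}) we obtain:

  H_0: rank C_0 − rank ∂_1 = 6 − 5 = 1, and the invariant factors of ∂_1 are all 1, so H_0 ≅ Z.
  H_1: rank ker ∂_1 − rank ∂_2 = (15 − 5) − 10 = 0, and ∂_2 has invariant factor 2 > 1, so H_1 ≅ Z_2.
  H_2: rank ker ∂_2 − rank ∂_3 = (10 − 10) − 0 = 0, and there is no ∂_3, so H_2 ≅ 0.

As a check, the Euler characteristic is 6 − 15 + 10 = 1, which agrees with 1 − 0 + 0 = 1.

H_0 ≅ Z,  H_1 ≅ Z_2,  H_2 = 0.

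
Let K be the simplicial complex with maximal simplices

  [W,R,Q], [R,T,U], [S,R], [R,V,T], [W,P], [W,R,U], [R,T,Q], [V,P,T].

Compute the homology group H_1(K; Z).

Order the vertices as P < Q < R < S < T < U < V < W. Listing each simplex with vertices in this order, K has dimension 2 with simplices:

  0-simplices (8): P, Q, R, S, T, U, V, W
  1-simplices (14): PT, PV, PW, QR, QT, QW, RS, RT, RU, RV, RW, TU, TV, UW
  2-simplices (6): PTV, QRT, QRW, RTU, RTV, RUW

so the chain groups are C_0 ≅ Z^8, C_1 ≅ Z^14, C_2 ≅ Z^6.

Boundary ∂_1: C_1 → C_0 sends each edge [p,q] (with p < q) to q − p. For instance
  ∂RW = W − R.
The resulting 8×14 matrix has rank 7, and its Smith normal form has invariant factors (1,1,1,1,1,1,1).

The boundary map ∂_2: C_2 → C_1 acts by ∂[p,q,r] = [q,r] − [p,r] + [p,q]. For instance
  ∂PTV = TV − PV + PT,
  ∂RTU = TU − RU + RT.
The resulting 14×6 matrix has rank 6, and its Smith normal form has invariant factors (1,1,1,1,1,1).

Reading off H_k = ker ∂_k / im ∂_{k+1}:

  H_1: rank ker ∂_1 − rank ∂_2 = (14 − 7) − 6 = 1, and the invariant factors of ∂_2 are all 1, so H_1 ≅ Z.

H_1 = Z.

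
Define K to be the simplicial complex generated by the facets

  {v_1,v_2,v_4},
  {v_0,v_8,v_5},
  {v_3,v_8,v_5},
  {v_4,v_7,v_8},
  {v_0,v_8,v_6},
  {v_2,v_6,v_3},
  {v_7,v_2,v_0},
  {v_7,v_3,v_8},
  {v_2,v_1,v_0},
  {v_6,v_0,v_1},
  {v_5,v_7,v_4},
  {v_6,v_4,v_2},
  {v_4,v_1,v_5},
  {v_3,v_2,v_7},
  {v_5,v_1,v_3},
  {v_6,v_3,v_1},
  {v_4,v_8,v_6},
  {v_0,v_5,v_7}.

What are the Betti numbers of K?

Order the vertices as v_0 < v_1 < v_2 < v_3 < v_4 < v_5 < v_6 < v_7 < v_8. Listing each simplex with vertices in this order, K has dimension 2 with simplices:

  0-simplices (9): [v_0], [v_1], [v_2], [v_3], [v_4], [v_5], [v_6], [v_7], [v_8]
  1-simplices (27): (27 of them)
  2-simplices (18): (18 of them)

Hence C_0 ≅ Z^9, C_1 ≅ Z^27, C_2 ≅ Z^18.

The boundary map ∂_1: C_1 → C_0 sends each edge [p,q] (with p < q) to q − p. For instance
  ∂[v_3,v_6] = [v_6] − [v_3].
The 9×27 boundary matrix has rank 8 and Smith normal form diag(1,1,1,1,1,1,1,1).

The boundary map ∂_2: C_2 → C_1 acts by ∂[p,q,r] = [q,r] − [p,r] + [p,q]. For instance
  ∂[v_2,v_3,v_6] = [v_3,v_6] − [v_2,v_6] + [v_2,v_3],
  ∂[v_0,v_1,v_2] = [v_1,v_2] − [v_0,v_2] + [v_0,v_1].
As a 27×18 matrix over Z this has rank 18, with invariant factors (1,1,1,1,1,1,1,1,1,1,1,1,1,1,1,1,1,2).

Computing H_k = (kernel of ∂_k) / (image of ∂_{k+1}):

  H_0: rank C_0 − rank ∂_1 = 9 − 8 = 1, and the invariant factors of ∂_1 are all 1, so H_0 = Z.
  H_1: rank ker ∂_1 − rank ∂_2 = (27 − 8) − 18 = 1, and ∂_2 has invariant factor 2 > 1, so H_1 = Z × Z/2.
  H_2: rank ker ∂_2 − rank ∂_3 = (18 − 18) − 0 = 0, and there is no ∂_3, so H_2 = 0.

As a check, the Euler characteristic is 9 − 27 + 18 = 0, which agrees with 1 − 1 + 0 = 0.
(K is a triangulation of the Klein bottle.)

Hence the Betti numbers are b_0 = 1, b_1 = 1, b_2 = 0.

b_0 = 1, b_1 = 1, b_2 = 0.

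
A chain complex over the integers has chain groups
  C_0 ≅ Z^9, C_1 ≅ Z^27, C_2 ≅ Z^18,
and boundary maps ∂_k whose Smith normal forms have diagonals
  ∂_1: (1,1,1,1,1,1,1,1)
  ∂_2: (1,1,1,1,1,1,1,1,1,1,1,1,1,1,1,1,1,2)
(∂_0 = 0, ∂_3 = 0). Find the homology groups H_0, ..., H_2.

H_0: b_0 = 9 − 0 − 8 = 1; torsion from ∂_1 factors > 1: none. So H_0 = Z.
H_1: b_1 = 27 − 8 − 18 = 1; torsion from ∂_2 factors > 1: [2]. So H_1 = Z ⊕ Z/2Z.
H_2: b_2 = 18 − 18 − 0 = 0; torsion from ∂_3 factors > 1: none. So H_2 = 0.

H_0 = Z,  H_1 = Z ⊕ Z/2Z,  H_2 = 0.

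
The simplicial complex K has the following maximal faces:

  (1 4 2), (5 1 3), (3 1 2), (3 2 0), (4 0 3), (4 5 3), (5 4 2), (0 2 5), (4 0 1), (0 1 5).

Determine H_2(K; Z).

Order the vertices as 0 < 1 < 2 < 3 < 4 < 5. Listing each simplex with vertices in this order, K has dimension 2 with simplices:

  0-simplices (6): [0], [1], [2], [3], [4], [5]
  1-simplices (15): [0,1], [0,2], [0,3], [0,4], [0,5], [1,2], [1,3], [1,4], [1,5], [2,3], [2,4], [2,5], [3,4], [3,5], [4,5]
  2-simplices (10): [0,1,4], [0,1,5], [0,2,3], [0,2,5], [0,3,4], [1,2,3], [1,2,4], [1,3,5], [2,4,5], [3,4,5]

giving chain groups C_0 ≅ Z^6, C_1 ≅ Z^15, C_2 ≅ Z^10.

Boundary ∂_1: C_1 → C_0 sends each edge [p,q] (with p < q) to q − p. For instance
  ∂[2,4] = [4] − [2].
As a 6×15 matrix over Z this has rank 5, with invariant factors (1,1,1,1,1).

Boundary ∂_2: C_2 → C_1 sends each 2-simplex [p,q,r] to [q,r] − [p,r] + [p,q]. For instance
  ∂[3,4,5] = [4,5] − [3,5] + [3,4],
  ∂[0,1,5] = [1,5] − [0,5] + [0,1].
This gives a 15×10 integer matrix of rank 10; reducing to Smith normal form yields diagonal entries (1,1,1,1,1,1,1,1,1,2).

Now H_k = ker ∂_k / im ∂_{k+1}, so:

  H_2: rank ker ∂_2 − rank ∂_3 = (10 − 10) − 0 = 0, and there is no ∂_3, so H_2 ≅ 0.

(K is a triangulation of the real projective plane RP^2.)

H_2 ≅ 0.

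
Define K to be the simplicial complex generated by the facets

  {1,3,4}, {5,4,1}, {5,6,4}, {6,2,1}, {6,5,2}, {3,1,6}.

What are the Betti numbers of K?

We work with the vertex ordering 1 < 2 < 3 < 4 < 5 < 6. The simplices of K, each written with vertices in increasing order, are:

  0-simplices (6): [1], [2], [3], [4], [5], [6]
  1-simplices (12): [1,2], [1,3], [1,4], [1,5], [1,6], [2,5], [2,6], [3,4], [3,6], [4,5], [4,6], [5,6]
  2-simplices (6): [1,2,6], [1,3,4], [1,3,6], [1,4,5], [2,5,6], [4,5,6]

so the chain groups are C_0 ≅ Z^6, C_1 ≅ Z^12, C_2 ≅ Z^6.

Boundary ∂_1: C_1 → C_0 sends each edge [p,q] (with p < q) to q − p. For instance
  ∂[2,5] = [5] − [2].
The resulting 6×12 matrix has rank 5, and its Smith normal form has invariant factors (1,1,1,1,1).

∂_2: C_2 → C_1 sends each 2-simplex [p,q,r] to [q,r] − [p,r] + [p,q]. For instance
  ∂[2,5,6] = [5,6] − [2,6] + [2,5],
  ∂[1,3,4] = [3,4] − [1,4] + [1,3].
The resulting 12×6 matrix has rank 6, and its Smith normal form has invariant factors (1,1,1,1,1,1).

Now H_k = ker ∂_k / im ∂_{k+1}, so:

  H_0: rank C_0 − rank ∂_1 = 6 − 5 = 1, and the invariant factors of ∂_1 are all 1, so H_0 ≅ Z.
  H_1: rank ker ∂_1 − rank ∂_2 = (12 − 5) − 6 = 1, and the invariant factors of ∂_2 are all 1, so H_1 ≅ Z.
  H_2: rank ker ∂_2 − rank ∂_3 = (6 − 6) − 0 = 0, and there is no ∂_3, so H_2 ≅ 0.

As a check, the Euler characteristic is 6 − 12 + 6 = 0, which agrees with 1 − 1 + 0 = 0.
(K is a triangulation of the cylinder S^1 x I.)

Hence the Betti numbers are b_0 = 1, b_1 = 1, b_2 = 0.

b_0 = 1, b_1 = 1, b_2 = 0.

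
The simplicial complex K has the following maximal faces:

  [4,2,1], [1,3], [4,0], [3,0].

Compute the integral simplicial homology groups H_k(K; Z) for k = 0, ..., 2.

H_0 ≅ Z,  H_1 ≅ Z,  H_2 = 0.

Order the vertices as 0 < 1 < 2 < 3 < 4. Listing each simplex with vertices in this order, K has dimension 2 with simplices:

  0-simplices (5): [0], [1], [2], [3], [4]
  1-simplices (6): [0,3], [0,4], [1,2], [1,3], [1,4], [2,4]
  2-simplices (1): [1,2,4]

so the chain groups are C_0 ≅ Z^5, C_1 ≅ Z^6, C_2 ≅ Z^1.

∂_1: C_1 → C_0 is given by ∂[p,q] = [q] − [p]. For instance
  ∂[0,4] = [4] − [0].
The 5×6 boundary matrix has rank 4 and Smith normal form diag(1,1,1,1).

The boundary map ∂_2: C_2 → C_1 sends each 2-simplex [p,q,r] to [q,r] − [p,r] + [p,q]. For instance
  ∂[1,2,4] = [2,4] − [1,4] + [1,2].
The resulting 6×1 matrix has rank 1, and its Smith normal form has invariant factors (1).

Now H_k = ker ∂_k / im ∂_{k+1}, so:

  H_0: rank C_0 − rank ∂_1 = 5 − 4 = 1, and the invariant factors of ∂_1 are all 1, so H_0 = Z.
  H_1: rank ker ∂_1 − rank ∂_2 = (6 − 4) − 1 = 1, and the invariant factors of ∂_2 are all 1, so H_1 = Z.
  H_2: rank ker ∂_2 − rank ∂_3 = (1 − 1) − 0 = 0, and there is no ∂_3, so H_2 = 0.

As a check, the Euler characteristic is 5 − 6 + 1 = 0, which agrees with 1 − 1 + 0 = 0.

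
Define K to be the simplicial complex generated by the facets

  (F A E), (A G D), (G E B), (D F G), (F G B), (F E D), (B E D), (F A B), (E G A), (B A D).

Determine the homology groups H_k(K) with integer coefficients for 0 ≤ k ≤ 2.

Order the vertices as A < B < D < E < F < G. Listing each simplex with vertices in this order, K has dimension 2 with simplices:

  0-simplices (6): A, B, D, E, F, G
  1-simplices (15): AB, AD, AE, AF, AG, BD, BE, BF, BG, DE, DF, DG, EF, EG, FG
  2-simplices (10): ABD, ABF, ADG, AEF, AEG, BDE, BEG, BFG, DEF, DFG

Hence C_0 ≅ Z^6, C_1 ≅ Z^15, C_2 ≅ Z^10.

Boundary ∂_1: C_1 → C_0 sends each edge [p,q] (with p < q) to q − p. For instance
  ∂BE = E − B.
The resulting 6×15 matrix has rank 5, and its Smith normal form has invariant factors (1,1,1,1,1).

The boundary map ∂_2: C_2 → C_1 acts by ∂[p,q,r] = [q,r] − [p,r] + [p,q]. For instance
  ∂ADG = DG − AG + AD,
  ∂ABF = BF − AF + AB.
This gives a 15×10 integer matrix of rank 10; reducing to Smith normal form yields diagonal entries (1,1,1,1,1,1,1,1,1,2).

From H_k ≅ ker(∂_k) / im(∂_{k+1}) we obtain:

  H_0: rank C_0 − rank ∂_1 = 6 − 5 = 1, and the invariant factors of ∂_1 are all 1, so H_0 ≅ Z.
  H_1: rank ker ∂_1 − rank ∂_2 = (15 − 5) − 10 = 0, and ∂_2 has invariant factor 2 > 1, so H_1 ≅ Z/2.
  H_2: rank ker ∂_2 − rank ∂_3 = (10 − 10) − 0 = 0, and there is no ∂_3, so H_2 ≅ 0.

H_0 ≅ Z,  H_1 ≅ Z/2,  H_2 = 0.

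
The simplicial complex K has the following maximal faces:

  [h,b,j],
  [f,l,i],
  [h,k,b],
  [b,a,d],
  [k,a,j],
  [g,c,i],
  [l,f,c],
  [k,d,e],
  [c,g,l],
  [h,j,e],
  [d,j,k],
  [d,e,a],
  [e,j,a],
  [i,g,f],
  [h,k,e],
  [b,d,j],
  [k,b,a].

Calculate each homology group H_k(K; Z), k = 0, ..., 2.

K has 12 vertices, 28 edges, 17 triangles.
rank ∂_0 = 0, rank ∂_1 = 10 ⇒ b_0 = 12 − 0 − 10 = 2; all invariant factors of ∂_1 are 1 so no torsion. So H_0 = Z^2.
rank ∂_1 = 10, rank ∂_2 = 17 ⇒ b_1 = 28 − 10 − 17 = 1; ∂_2 has invariant factor(s) [2] giving torsion. So H_1 = Z ⊕ Z/2Z.
rank ∂_2 = 17, rank ∂_3 = 0 ⇒ b_2 = 17 − 17 − 0 = 0. So H_2 = 0.

H_0 ≅ Z^2,  H_1 ≅ Z ⊕ Z/2Z,  H_2 = 0.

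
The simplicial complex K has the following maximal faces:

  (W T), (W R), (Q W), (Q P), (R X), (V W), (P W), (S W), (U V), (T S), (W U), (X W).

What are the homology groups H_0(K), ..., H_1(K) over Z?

Fix the vertex order P < Q < R < S < T < U < V < W < X and write every simplex with vertices in increasing order. Then dim K = 1 and the simplices of K are:

  0-simplices (9): P, Q, R, S, T, U, V, W, X
  1-simplices (12): PQ, PW, QW, RW, RX, ST, SW, TW, UV, UW, VW, WX

giving chain groups C_0 ≅ Z^9, C_1 ≅ Z^12.

Boundary ∂_1: C_1 → C_0 sends each edge [p,q] (with p < q) to q − p. For instance
  ∂ST = T − S.
As a 9×12 matrix over Z this has rank 8, with invariant factors (1,1,1,1,1,1,1,1).

Now H_k = ker ∂_k / im ∂_{k+1}, so:

  H_0: rank C_0 − rank ∂_1 = 9 − 8 = 1, and the invariant factors of ∂_1 are all 1, so H_0 = Z.
  H_1: rank ker ∂_1 − rank ∂_2 = (12 − 8) − 0 = 4, and there is no ∂_2, so H_1 = Z^4.

As a check, the Euler characteristic is 9 − 12 = -3, which agrees with 1 − 4 = -3.
(K is a triangulation of a wedge of 4 circles.)

H_0 = Z,  H_1 = Z^4.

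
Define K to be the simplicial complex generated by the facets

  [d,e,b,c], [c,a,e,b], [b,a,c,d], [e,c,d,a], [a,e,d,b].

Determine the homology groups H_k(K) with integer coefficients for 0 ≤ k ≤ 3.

Take the total order a < b < c < d < e on the vertex set. Then K (dimension 3) consists of the simplices:

  0-simplices (5): a, b, c, d, e
  1-simplices (10): ab, ac, ad, ae, bc, bd, be, cd, ce, de
  2-simplices (10): abc, abd, abe, acd, ace, ade, bcd, bce, bde, cde
  3-simplices (5): abcd, abce, abde, acde, bcde

so the chain groups are C_0 ≅ Z^5, C_1 ≅ Z^10, C_2 ≅ Z^10, C_3 ≅ Z^5.

∂_1: C_1 → C_0 maps an edge to its endpoints' difference, ∂[p,q] = q − p.
This gives a 5×10 integer matrix of rank 4; reducing to Smith normal form yields diagonal entries (1,1,1,1).

The boundary map ∂_2: C_2 → C_1 acts by ∂[p,q,r] = [q,r] − [p,r] + [p,q]. For instance
  ∂ade = de − ae + ad,
  ∂bde = de − be + bd.
As a 10×10 matrix over Z this has rank 6, with invariant factors (1,1,1,1,1,1).

∂_3: C_3 → C_2 sends each 3-simplex σ to the alternating sum Σ_i (−1)^i (σ with its i-th vertex removed). For instance
  ∂abce = bce − ace + abe − abc,
  ∂acde = cde − ade + ace − acd.
As a 10×5 matrix over Z this has rank 4, with invariant factors (1,1,1,1).

Computing H_k = (kernel of ∂_k) / (image of ∂_{k+1}):

  H_0: rank C_0 − rank ∂_1 = 5 − 4 = 1, and the invariant factors of ∂_1 are all 1, so H_0 ≅ Z.
  H_1: rank ker ∂_1 − rank ∂_2 = (10 − 4) − 6 = 0, and the invariant factors of ∂_2 are all 1, so H_1 ≅ 0.
  H_2: rank ker ∂_2 − rank ∂_3 = (10 − 6) − 4 = 0, and the invariant factors of ∂_3 are all 1, so H_2 ≅ 0.
  H_3: rank ker ∂_3 − rank ∂_4 = (5 − 4) − 0 = 1, and there is no ∂_4, so H_3 ≅ Z.

(K is a triangulation of the 3-sphere S^3.)

H_0 = Z,  H_1 = 0,  H_2 = 0,  H_3 = Z.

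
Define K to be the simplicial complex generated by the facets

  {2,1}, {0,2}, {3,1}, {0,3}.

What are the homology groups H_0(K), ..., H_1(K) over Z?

H_0 ≅ Z,  H_1 ≅ Z.

We work with the vertex ordering 0 < 1 < 2 < 3. The simplices of K, each written with vertices in increasing order, are:

  0-simplices (4): [0], [1], [2], [3]
  1-simplices (4): [0,2], [0,3], [1,2], [1,3]

Hence C_0 ≅ Z^4, C_1 ≅ Z^4.

Boundary ∂_1: C_1 → C_0 is given by ∂[p,q] = [q] − [p].
As a 4×4 matrix over Z this has rank 3, with invariant factors (1,1,1).

Reading off H_k = ker ∂_k / im ∂_{k+1}:

  H_0: rank C_0 − rank ∂_1 = 4 − 3 = 1, and the invariant factors of ∂_1 are all 1, so H_0 = Z.
  H_1: rank ker ∂_1 − rank ∂_2 = (4 − 3) − 0 = 1, and there is no ∂_2, so H_1 = Z.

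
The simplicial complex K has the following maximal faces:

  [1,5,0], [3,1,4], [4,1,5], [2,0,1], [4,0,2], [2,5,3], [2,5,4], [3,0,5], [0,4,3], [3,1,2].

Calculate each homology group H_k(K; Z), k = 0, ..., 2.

H_0 ≅ Z,  H_1 ≅ Z/2,  H_2 = 0.

Order the vertices as 0 < 1 < 2 < 3 < 4 < 5. Listing each simplex with vertices in this order, K has dimension 2 with simplices:

  0-simplices (6): [0], [1], [2], [3], [4], [5]
  1-simplices (15): [0,1], [0,2], [0,3], [0,4], [0,5], [1,2], [1,3], [1,4], [1,5], [2,3], [2,4], [2,5], [3,4], [3,5], [4,5]
  2-simplices (10): [0,1,2], [0,1,5], [0,2,4], [0,3,4], [0,3,5], [1,2,3], [1,3,4], [1,4,5], [2,3,5], [2,4,5]

so the chain groups are C_0 ≅ Z^6, C_1 ≅ Z^15, C_2 ≅ Z^10.

Boundary ∂_1: C_1 → C_0 maps an edge to its endpoints' difference, ∂[p,q] = q − p. For instance
  ∂[0,1] = [1] − [0].
This gives a 6×15 integer matrix of rank 5; reducing to Smith normal form yields diagonal entries (1,1,1,1,1).

Boundary ∂_2: C_2 → C_1 acts by ∂[p,q,r] = [q,r] − [p,r] + [p,q]. For instance
  ∂[0,2,4] = [2,4] − [0,4] + [0,2],
  ∂[0,1,5] = [1,5] − [0,5] + [0,1].
This gives a 15×10 integer matrix of rank 10; reducing to Smith normal form yields diagonal entries (1,1,1,1,1,1,1,1,1,2).

Now H_k = ker ∂_k / im ∂_{k+1}, so:

  H_0: rank C_0 − rank ∂_1 = 6 − 5 = 1, and the invariant factors of ∂_1 are all 1, so H_0 ≅ Z.
  H_1: rank ker ∂_1 − rank ∂_2 = (15 − 5) − 10 = 0, and ∂_2 has invariant factor 2 > 1, so H_1 ≅ Z/2.
  H_2: rank ker ∂_2 − rank ∂_3 = (10 − 10) − 0 = 0, and there is no ∂_3, so H_2 ≅ 0.

(K is a triangulation of the real projective plane RP^2.)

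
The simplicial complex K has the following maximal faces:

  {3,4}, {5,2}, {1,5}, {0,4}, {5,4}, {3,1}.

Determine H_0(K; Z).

H_0 = Z.

Order the vertices as 0 < 1 < 2 < 3 < 4 < 5. Listing each simplex with vertices in this order, K has dimension 1 with simplices:

  0-simplices (6): [0], [1], [2], [3], [4], [5]
  1-simplices (6): [0,4], [1,3], [1,5], [2,5], [3,4], [4,5]

giving chain groups C_0 ≅ Z^6, C_1 ≅ Z^6.

Boundary ∂_1: C_1 → C_0 sends each edge [p,q] (with p < q) to q − p.
This gives a 6×6 integer matrix of rank 5; reducing to Smith normal form yields diagonal entries (1,1,1,1,1).

From H_k ≅ ker(∂_k) / im(∂_{k+1}) we obtain:

  H_0: rank C_0 − rank ∂_1 = 6 − 5 = 1, and the invariant factors of ∂_1 are all 1, so H_0 = Z.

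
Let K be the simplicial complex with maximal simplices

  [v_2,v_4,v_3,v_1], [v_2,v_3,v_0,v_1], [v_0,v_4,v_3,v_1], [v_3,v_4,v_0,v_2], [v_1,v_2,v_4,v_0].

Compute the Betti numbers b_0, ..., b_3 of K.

We work with the vertex ordering v_0 < v_1 < v_2 < v_3 < v_4. The simplices of K, each written with vertices in increasing order, are:

  0-simplices (5): [v_0], [v_1], [v_2], [v_3], [v_4]
  1-simplices (10): [v_0,v_1], [v_0,v_2], [v_0,v_3], [v_0,v_4], [v_1,v_2], [v_1,v_3], [v_1,v_4], [v_2,v_3], [v_2,v_4], [v_3,v_4]
  2-simplices (10): [v_0,v_1,v_2], [v_0,v_1,v_3], [v_0,v_1,v_4], [v_0,v_2,v_3], [v_0,v_2,v_4], [v_0,v_3,v_4], [v_1,v_2,v_3], [v_1,v_2,v_4], [v_1,v_3,v_4], [v_2,v_3,v_4]
  3-simplices (5): [v_0,v_1,v_2,v_3], [v_0,v_1,v_2,v_4], [v_0,v_1,v_3,v_4], [v_0,v_2,v_3,v_4], [v_1,v_2,v_3,v_4]

giving chain groups C_0 ≅ Z^5, C_1 ≅ Z^10, C_2 ≅ Z^10, C_3 ≅ Z^5.

∂_1: C_1 → C_0 is given by ∂[p,q] = [q] − [p]. For instance
  ∂[v_0,v_3] = [v_3] − [v_0].
This gives a 5×10 integer matrix of rank 4; reducing to Smith normal form yields diagonal entries (1,1,1,1).

Boundary ∂_2: C_2 → C_1 sends each 2-simplex [p,q,r] to [q,r] − [p,r] + [p,q]. For instance
  ∂[v_1,v_3,v_4] = [v_3,v_4] − [v_1,v_4] + [v_1,v_3],
  ∂[v_0,v_2,v_4] = [v_2,v_4] − [v_0,v_4] + [v_0,v_2].
As a 10×10 matrix over Z this has rank 6, with invariant factors (1,1,1,1,1,1).

Boundary ∂_3: C_3 → C_2 sends each 3-simplex σ to the alternating sum Σ_i (−1)^i (σ with its i-th vertex removed). For instance
  ∂[v_0,v_2,v_3,v_4] = [v_2,v_3,v_4] − [v_0,v_3,v_4] + [v_0,v_2,v_4] − [v_0,v_2,v_3],
  ∂[v_1,v_2,v_3,v_4] = [v_2,v_3,v_4] − [v_1,v_3,v_4] + [v_1,v_2,v_4] − [v_1,v_2,v_3].
The resulting 10×5 matrix has rank 4, and its Smith normal form has invariant factors (1,1,1,1).

From H_k ≅ ker(∂_k) / im(∂_{k+1}) we obtain:

  H_0: rank C_0 − rank ∂_1 = 5 − 4 = 1, and the invariant factors of ∂_1 are all 1, so H_0 ≅ Z.
  H_1: rank ker ∂_1 − rank ∂_2 = (10 − 4) − 6 = 0, and the invariant factors of ∂_2 are all 1, so H_1 ≅ 0.
  H_2: rank ker ∂_2 − rank ∂_3 = (10 − 6) − 4 = 0, and the invariant factors of ∂_3 are all 1, so H_2 ≅ 0.
  H_3: rank ker ∂_3 − rank ∂_4 = (5 − 4) − 0 = 1, and there is no ∂_4, so H_3 ≅ Z.

Hence the Betti numbers are b_0 = 1, b_1 = 0, b_2 = 0, b_3 = 1.

b_0 = 1, b_1 = 0, b_2 = 0, b_3 = 1.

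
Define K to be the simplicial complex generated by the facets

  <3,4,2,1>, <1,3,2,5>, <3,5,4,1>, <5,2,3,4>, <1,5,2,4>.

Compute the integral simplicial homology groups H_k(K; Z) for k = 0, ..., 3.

K has 5 vertices, 10 edges, 10 triangles, 5 3-simplices.
rank ∂_0 = 0, rank ∂_1 = 4 ⇒ b_0 = 5 − 0 − 4 = 1; all invariant factors of ∂_1 are 1 so no torsion. So H_0 = Z.
rank ∂_1 = 4, rank ∂_2 = 6 ⇒ b_1 = 10 − 4 − 6 = 0; all invariant factors of ∂_2 are 1 so no torsion. So H_1 = 0.
rank ∂_2 = 6, rank ∂_3 = 4 ⇒ b_2 = 10 − 6 − 4 = 0; all invariant factors of ∂_3 are 1 so no torsion. So H_2 = 0.
rank ∂_3 = 4, rank ∂_4 = 0 ⇒ b_3 = 5 − 4 − 0 = 1. So H_3 = Z.

H_0 ≅ Z,  H_1 = 0,  H_2 = 0,  H_3 ≅ Z.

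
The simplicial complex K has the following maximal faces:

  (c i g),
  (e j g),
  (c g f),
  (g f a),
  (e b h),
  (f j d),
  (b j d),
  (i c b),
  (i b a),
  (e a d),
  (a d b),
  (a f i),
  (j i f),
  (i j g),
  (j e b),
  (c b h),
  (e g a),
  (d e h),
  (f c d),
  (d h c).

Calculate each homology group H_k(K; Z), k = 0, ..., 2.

H_0 ≅ Z,  H_1 ≅ Z ⊕ Z/2,  H_2 = 0.

Fix the vertex order a < b < c < d < e < f < g < h < i < j and write every simplex with vertices in increasing order. Then dim K = 2 and the simplices of K are:

  0-simplices (10): a, b, c, d, e, f, g, h, i, j
  1-simplices (30): ab, ad, ae, af, ag, ai, bc, bd, be, bh, bi, bj, cd, cf, cg, ch, ci, de, df, dh, dj, eg, eh, ej, fg, fi, fj, gi, gj, ij
  2-simplices (20): abd, abi, ade, aeg, afg, afi, bch, bci, bdj, beh, bej, cdf, cdh, cfg, cgi, deh, dfj, egj, fij, gij

giving chain groups C_0 ≅ Z^10, C_1 ≅ Z^30, C_2 ≅ Z^20.

Boundary ∂_1: C_1 → C_0 is given by ∂[p,q] = [q] − [p]. For instance
  ∂dj = j − d.
The 10×30 boundary matrix has rank 9 and Smith normal form diag(1,1,1,1,1,1,1,1,1).

∂_2: C_2 → C_1 acts by ∂[p,q,r] = [q,r] − [p,r] + [p,q]. For instance
  ∂bdj = dj − bj + bd,
  ∂beh = eh − bh + be.
The resulting 30×20 matrix has rank 20, and its Smith normal form has invariant factors (1,1,1,1,1,1,1,1,1,1,1,1,1,1,1,1,1,1,1,2).

Now H_k = ker ∂_k / im ∂_{k+1}, so:

  H_0: rank C_0 − rank ∂_1 = 10 − 9 = 1, and the invariant factors of ∂_1 are all 1, so H_0 ≅ Z.
  H_1: rank ker ∂_1 − rank ∂_2 = (30 − 9) − 20 = 1, and ∂_2 has invariant factor 2 > 1, so H_1 ≅ Z ⊕ Z/2.
  H_2: rank ker ∂_2 − rank ∂_3 = (20 − 20) − 0 = 0, and there is no ∂_3, so H_2 ≅ 0.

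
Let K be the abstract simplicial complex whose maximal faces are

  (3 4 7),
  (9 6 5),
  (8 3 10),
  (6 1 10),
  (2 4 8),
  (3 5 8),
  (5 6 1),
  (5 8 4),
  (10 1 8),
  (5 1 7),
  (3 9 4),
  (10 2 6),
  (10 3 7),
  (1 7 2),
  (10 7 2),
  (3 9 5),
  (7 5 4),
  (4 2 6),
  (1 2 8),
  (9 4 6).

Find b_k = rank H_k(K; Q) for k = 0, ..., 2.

b_0 = 1, b_1 = 1, b_2 = 0.

Order the vertices as 1 < 2 < 3 < 4 < 5 < 6 < 7 < 8 < 9 < 10. Listing each simplex with vertices in this order, K has dimension 2 with simplices:

  0-simplices (10): [1], [2], [3], [4], [5], [6], [7], [8], [9], [10]
  1-simplices (30): (30 of them)
  2-simplices (20): (20 of them)

giving chain groups C_0 ≅ Z^10, C_1 ≅ Z^30, C_2 ≅ Z^20.

∂_1: C_1 → C_0 sends each edge [p,q] (with p < q) to q − p.
As a 10×30 matrix over Z this has rank 9, with invariant factors (1,1,1,1,1,1,1,1,1).

Boundary ∂_2: C_2 → C_1 acts by ∂[p,q,r] = [q,r] − [p,r] + [p,q]. For instance
  ∂[5,6,9] = [6,9] − [5,9] + [5,6],
  ∂[4,6,9] = [6,9] − [4,9] + [4,6].
The resulting 30×20 matrix has rank 20, and its Smith normal form has invariant factors (1,1,1,1,1,1,1,1,1,1,1,1,1,1,1,1,1,1,1,2).

From H_k ≅ ker(∂_k) / im(∂_{k+1}) we obtain:

  H_0: rank C_0 − rank ∂_1 = 10 − 9 = 1, and the invariant factors of ∂_1 are all 1, so H_0 = Z.
  H_1: rank ker ∂_1 − rank ∂_2 = (30 − 9) − 20 = 1, and ∂_2 has invariant factor 2 > 1, so H_1 = Z ⊕ Z/2Z.
  H_2: rank ker ∂_2 − rank ∂_3 = (20 − 20) − 0 = 0, and there is no ∂_3, so H_2 = 0.

(K is a triangulation of the Klein bottle.)

Hence the Betti numbers are b_0 = 1, b_1 = 1, b_2 = 0.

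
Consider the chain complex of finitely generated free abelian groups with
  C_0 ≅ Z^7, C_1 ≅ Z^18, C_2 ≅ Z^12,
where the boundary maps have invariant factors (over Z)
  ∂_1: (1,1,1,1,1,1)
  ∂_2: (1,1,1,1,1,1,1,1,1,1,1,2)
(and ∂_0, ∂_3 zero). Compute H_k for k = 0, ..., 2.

H_0: b_0 = 7 − 0 − 6 = 1; torsion from ∂_1 factors > 1: none. So H_0 = Z.
H_1: b_1 = 18 − 6 − 12 = 0; torsion from ∂_2 factors > 1: [2]. So H_1 = Z/2.
H_2: b_2 = 12 − 12 − 0 = 0; torsion from ∂_3 factors > 1: none. So H_2 = 0.

H_0 = Z,  H_1 = Z/2,  H_2 = 0.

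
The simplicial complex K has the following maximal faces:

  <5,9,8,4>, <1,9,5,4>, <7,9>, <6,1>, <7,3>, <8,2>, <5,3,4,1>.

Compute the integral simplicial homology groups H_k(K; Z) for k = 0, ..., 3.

Take the total order 1 < 2 < 3 < 4 < 5 < 6 < 7 < 8 < 9 on the vertex set. Then K (dimension 3) consists of the simplices:

  0-simplices (9): [1], [2], [3], [4], [5], [6], [7], [8], [9]
  1-simplices (16): [1,3], [1,4], [1,5], [1,6], [1,9], [2,8], [3,4], [3,5], [3,7], [4,5], [4,8], [4,9], [5,8], [5,9], [7,9], [8,9]
  2-simplices (10): [1,3,4], [1,3,5], [1,4,5], [1,4,9], [1,5,9], [3,4,5], [4,5,8], [4,5,9], [4,8,9], [5,8,9]
  3-simplices (3): [1,3,4,5], [1,4,5,9], [4,5,8,9]

giving chain groups C_0 ≅ Z^9, C_1 ≅ Z^16, C_2 ≅ Z^10, C_3 ≅ Z^3.

The boundary map ∂_1: C_1 → C_0 sends each edge [p,q] (with p < q) to q − p.
The 9×16 boundary matrix has rank 8 and Smith normal form diag(1,1,1,1,1,1,1,1).

Boundary ∂_2: C_2 → C_1 sends each 2-simplex [p,q,r] to [q,r] − [p,r] + [p,q]. For instance
  ∂[4,8,9] = [8,9] − [4,9] + [4,8],
  ∂[4,5,9] = [5,9] − [4,9] + [4,5].
The 16×10 boundary matrix has rank 7 and Smith normal form diag(1,1,1,1,1,1,1).

∂_3: C_3 → C_2 sends each 3-simplex σ to the alternating sum Σ_i (−1)^i (σ with its i-th vertex removed). For instance
  ∂[1,4,5,9] = [4,5,9] − [1,5,9] + [1,4,9] − [1,4,5],
  ∂[4,5,8,9] = [5,8,9] − [4,8,9] + [4,5,9] − [4,5,8].
This gives a 10×3 integer matrix of rank 3; reducing to Smith normal form yields diagonal entries (1,1,1).

From H_k ≅ ker(∂_k) / im(∂_{k+1}) we obtain:

  H_0: rank C_0 − rank ∂_1 = 9 − 8 = 1, and the invariant factors of ∂_1 are all 1, so H_0 ≅ Z.
  H_1: rank ker ∂_1 − rank ∂_2 = (16 − 8) − 7 = 1, and the invariant factors of ∂_2 are all 1, so H_1 ≅ Z.
  H_2: rank ker ∂_2 − rank ∂_3 = (10 − 7) − 3 = 0, and the invariant factors of ∂_3 are all 1, so H_2 ≅ 0.
  H_3: rank ker ∂_3 − rank ∂_4 = (3 − 3) − 0 = 0, and there is no ∂_4, so H_3 ≅ 0.

H_0 ≅ Z,  H_1 ≅ Z,  H_2 = 0,  H_3 = 0.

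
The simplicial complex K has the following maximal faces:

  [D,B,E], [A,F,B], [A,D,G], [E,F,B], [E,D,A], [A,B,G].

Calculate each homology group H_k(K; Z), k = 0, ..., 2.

Fix the vertex order A < B < D < E < F < G and write every simplex with vertices in increasing order. Then dim K = 2 and the simplices of K are:

  0-simplices (6): A, B, D, E, F, G
  1-simplices (12): AB, AD, AE, AF, AG, BD, BE, BF, BG, DE, DG, EF
  2-simplices (6): ABF, ABG, ADE, ADG, BDE, BEF

giving chain groups C_0 ≅ Z^6, C_1 ≅ Z^12, C_2 ≅ Z^6.

∂_1: C_1 → C_0 maps an edge to its endpoints' difference, ∂[p,q] = q − p. For instance
  ∂BD = D − B.
As a 6×12 matrix over Z this has rank 5, with invariant factors (1,1,1,1,1).

The boundary map ∂_2: C_2 → C_1 sends each 2-simplex [p,q,r] to [q,r] − [p,r] + [p,q]. For instance
  ∂ADE = DE − AE + AD,
  ∂ADG = DG − AG + AD.
The resulting 12×6 matrix has rank 6, and its Smith normal form has invariant factors (1,1,1,1,1,1).

Computing H_k = (kernel of ∂_k) / (image of ∂_{k+1}):

  H_0: rank C_0 − rank ∂_1 = 6 − 5 = 1, and the invariant factors of ∂_1 are all 1, so H_0 = Z.
  H_1: rank ker ∂_1 − rank ∂_2 = (12 − 5) − 6 = 1, and the invariant factors of ∂_2 are all 1, so H_1 = Z.
  H_2: rank ker ∂_2 − rank ∂_3 = (6 − 6) − 0 = 0, and there is no ∂_3, so H_2 = 0.

(K is a triangulation of the cylinder S^1 x I.)

H_0 = Z,  H_1 = Z,  H_2 = 0.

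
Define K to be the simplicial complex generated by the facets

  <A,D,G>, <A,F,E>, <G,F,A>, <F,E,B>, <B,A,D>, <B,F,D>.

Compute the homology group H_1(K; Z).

Take the total order A < B < D < E < F < G on the vertex set. Then K (dimension 2) consists of the simplices:

  0-simplices (6): A, B, D, E, F, G
  1-simplices (12): AB, AD, AE, AF, AG, BD, BE, BF, DF, DG, EF, FG
  2-simplices (6): ABD, ADG, AEF, AFG, BDF, BEF

Hence C_0 ≅ Z^6, C_1 ≅ Z^12, C_2 ≅ Z^6.

The boundary map ∂_1: C_1 → C_0 is given by ∂[p,q] = [q] − [p]. For instance
  ∂AG = G − A.
As a 6×12 matrix over Z this has rank 5, with invariant factors (1,1,1,1,1).

∂_2: C_2 → C_1 maps a triangle to the signed sum of its edges. For instance
  ∂AEF = EF − AF + AE,
  ∂BDF = DF − BF + BD.
As a 12×6 matrix over Z this has rank 6, with invariant factors (1,1,1,1,1,1).

Reading off H_k = ker ∂_k / im ∂_{k+1}:

  H_1: rank ker ∂_1 − rank ∂_2 = (12 − 5) − 6 = 1, and the invariant factors of ∂_2 are all 1, so H_1 ≅ Z.

H_1 = Z.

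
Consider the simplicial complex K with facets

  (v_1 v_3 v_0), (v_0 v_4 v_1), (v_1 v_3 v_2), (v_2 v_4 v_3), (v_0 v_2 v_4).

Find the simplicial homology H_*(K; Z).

Order the vertices as v_0 < v_1 < v_2 < v_3 < v_4. Listing each simplex with vertices in this order, K has dimension 2 with simplices:

  0-simplices (5): [v_0], [v_1], [v_2], [v_3], [v_4]
  1-simplices (10): [v_0,v_1], [v_0,v_2], [v_0,v_3], [v_0,v_4], [v_1,v_2], [v_1,v_3], [v_1,v_4], [v_2,v_3], [v_2,v_4], [v_3,v_4]
  2-simplices (5): [v_0,v_1,v_3], [v_0,v_1,v_4], [v_0,v_2,v_4], [v_1,v_2,v_3], [v_2,v_3,v_4]

Hence C_0 ≅ Z^5, C_1 ≅ Z^10, C_2 ≅ Z^5.

Boundary ∂_1: C_1 → C_0 maps an edge to its endpoints' difference, ∂[p,q] = q − p. For instance
  ∂[v_2,v_4] = [v_4] − [v_2].
The 5×10 boundary matrix has rank 4 and Smith normal form diag(1,1,1,1).

∂_2: C_2 → C_1 maps a triangle to the signed sum of its edges. For instance
  ∂[v_2,v_3,v_4] = [v_3,v_4] − [v_2,v_4] + [v_2,v_3],
  ∂[v_0,v_2,v_4] = [v_2,v_4] − [v_0,v_4] + [v_0,v_2].
As a 10×5 matrix over Z this has rank 5, with invariant factors (1,1,1,1,1).

Computing H_k = (kernel of ∂_k) / (image of ∂_{k+1}):

  H_0: rank C_0 − rank ∂_1 = 5 − 4 = 1, and the invariant factors of ∂_1 are all 1, so H_0 = Z.
  H_1: rank ker ∂_1 − rank ∂_2 = (10 − 4) − 5 = 1, and the invariant factors of ∂_2 are all 1, so H_1 = Z.
  H_2: rank ker ∂_2 − rank ∂_3 = (5 − 5) − 0 = 0, and there is no ∂_3, so H_2 = 0.

As a check, the Euler characteristic is 5 − 10 + 5 = 0, which agrees with 1 − 1 + 0 = 0.

H_0 ≅ Z,  H_1 ≅ Z,  H_2 = 0.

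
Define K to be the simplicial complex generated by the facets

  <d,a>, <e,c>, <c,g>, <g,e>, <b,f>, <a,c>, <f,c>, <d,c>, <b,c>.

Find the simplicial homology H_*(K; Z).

Fix the vertex order a < b < c < d < e < f < g and write every simplex with vertices in increasing order. Then dim K = 1 and the simplices of K are:

  0-simplices (7): a, b, c, d, e, f, g
  1-simplices (9): ac, ad, bc, bf, cd, ce, cf, cg, eg

Hence C_0 ≅ Z^7, C_1 ≅ Z^9.

The boundary map ∂_1: C_1 → C_0 sends each edge [p,q] (with p < q) to q − p. For instance
  ∂ac = c − a.
This gives a 7×9 integer matrix of rank 6; reducing to Smith normal form yields diagonal entries (1,1,1,1,1,1).

Now H_k = ker ∂_k / im ∂_{k+1}, so:

  H_0: rank C_0 − rank ∂_1 = 7 − 6 = 1, and the invariant factors of ∂_1 are all 1, so H_0 ≅ Z.
  H_1: rank ker ∂_1 − rank ∂_2 = (9 − 6) − 0 = 3, and there is no ∂_2, so H_1 ≅ Z^3.

As a check, the Euler characteristic is 7 − 9 = -2, which agrees with 1 − 3 = -2.
(K is a triangulation of a wedge of 3 circles.)

H_0 ≅ Z,  H_1 ≅ Z^3.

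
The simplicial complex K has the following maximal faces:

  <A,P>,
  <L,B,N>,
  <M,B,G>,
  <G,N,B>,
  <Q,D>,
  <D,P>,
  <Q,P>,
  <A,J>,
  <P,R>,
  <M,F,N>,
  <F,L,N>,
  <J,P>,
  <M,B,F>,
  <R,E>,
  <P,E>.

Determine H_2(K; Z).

Fix the vertex order A < B < D < E < F < G < J < L < M < N < P < Q < R and write every simplex with vertices in increasing order. Then dim K = 2 and the simplices of K are:

  0-simplices (13): A, B, D, E, F, G, J, L, M, N, P, Q, R
  1-simplices (21): AJ, AP, BF, BG, BL, BM, BN, DP, DQ, EP, ER, FL, FM, FN, GM, GN, JP, LN, MN, PQ, PR
  2-simplices (6): BFM, BGM, BGN, BLN, FLN, FMN

Hence C_0 ≅ Z^13, C_1 ≅ Z^21, C_2 ≅ Z^6.

Boundary ∂_1: C_1 → C_0 is given by ∂[p,q] = [q] − [p]. For instance
  ∂AJ = J − A.
This gives a 13×21 integer matrix of rank 11; reducing to Smith normal form yields diagonal entries (1,1,1,1,1,1,1,1,1,1,1).

The boundary map ∂_2: C_2 → C_1 maps a triangle to the signed sum of its edges. For instance
  ∂BFM = FM − BM + BF,
  ∂FLN = LN − FN + FL.
The 21×6 boundary matrix has rank 6 and Smith normal form diag(1,1,1,1,1,1).

Now H_k = ker ∂_k / im ∂_{k+1}, so:

  H_2: rank ker ∂_2 − rank ∂_3 = (6 − 6) − 0 = 0, and there is no ∂_3, so H_2 ≅ 0.

H_2 = 0.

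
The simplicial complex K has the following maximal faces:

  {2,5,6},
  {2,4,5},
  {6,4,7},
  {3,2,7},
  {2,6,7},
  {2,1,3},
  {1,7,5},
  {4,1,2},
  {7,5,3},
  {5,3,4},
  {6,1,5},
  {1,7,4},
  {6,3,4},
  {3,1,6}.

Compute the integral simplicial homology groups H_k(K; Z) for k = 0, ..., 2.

H_0 ≅ Z,  H_1 ≅ Z^2,  H_2 ≅ Z.

Fix the vertex order 1 < 2 < 3 < 4 < 5 < 6 < 7 and write every simplex with vertices in increasing order. Then dim K = 2 and the simplices of K are:

  0-simplices (7): [1], [2], [3], [4], [5], [6], [7]
  1-simplices (21): [1,2], [1,3], [1,4], [1,5], [1,6], [1,7], [2,3], [2,4], [2,5], [2,6], [2,7], [3,4], [3,5], [3,6], [3,7], [4,5], [4,6], [4,7], [5,6], [5,7], [6,7]
  2-simplices (14): [1,2,3], [1,2,4], [1,3,6], [1,4,7], [1,5,6], [1,5,7], [2,3,7], [2,4,5], [2,5,6], [2,6,7], [3,4,5], [3,4,6], [3,5,7], [4,6,7]

giving chain groups C_0 ≅ Z^7, C_1 ≅ Z^21, C_2 ≅ Z^14.

The boundary map ∂_1: C_1 → C_0 maps an edge to its endpoints' difference, ∂[p,q] = q − p.
This gives a 7×21 integer matrix of rank 6; reducing to Smith normal form yields diagonal entries (1,1,1,1,1,1).

Boundary ∂_2: C_2 → C_1 acts by ∂[p,q,r] = [q,r] − [p,r] + [p,q]. For instance
  ∂[1,3,6] = [3,6] − [1,6] + [1,3],
  ∂[1,2,4] = [2,4] − [1,4] + [1,2].
As a 21×14 matrix over Z this has rank 13, with invariant factors (1,1,1,1,1,1,1,1,1,1,1,1,1).

From H_k ≅ ker(∂_k) / im(∂_{k+1}) we obtain:

  H_0: rank C_0 − rank ∂_1 = 7 − 6 = 1, and the invariant factors of ∂_1 are all 1, so H_0 = Z.
  H_1: rank ker ∂_1 − rank ∂_2 = (21 − 6) − 13 = 2, and the invariant factors of ∂_2 are all 1, so H_1 = Z^2.
  H_2: rank ker ∂_2 − rank ∂_3 = (14 − 13) − 0 = 1, and there is no ∂_3, so H_2 = Z.

(K is a triangulation of the torus T^2.)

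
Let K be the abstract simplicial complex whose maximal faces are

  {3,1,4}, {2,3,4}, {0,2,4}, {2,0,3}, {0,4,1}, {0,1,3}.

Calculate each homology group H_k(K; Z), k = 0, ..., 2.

H_0 = Z,  H_1 = 0,  H_2 = Z.

We work with the vertex ordering 0 < 1 < 2 < 3 < 4. The simplices of K, each written with vertices in increasing order, are:

  0-simplices (5): [0], [1], [2], [3], [4]
  1-simplices (9): [0,1], [0,2], [0,3], [0,4], [1,3], [1,4], [2,3], [2,4], [3,4]
  2-simplices (6): [0,1,3], [0,1,4], [0,2,3], [0,2,4], [1,3,4], [2,3,4]

giving chain groups C_0 ≅ Z^5, C_1 ≅ Z^9, C_2 ≅ Z^6.

Boundary ∂_1: C_1 → C_0 maps an edge to its endpoints' difference, ∂[p,q] = q − p.
As a 5×9 matrix over Z this has rank 4, with invariant factors (1,1,1,1).

∂_2: C_2 → C_1 maps a triangle to the signed sum of its edges. For instance
  ∂[0,1,4] = [1,4] − [0,4] + [0,1],
  ∂[2,3,4] = [3,4] − [2,4] + [2,3].
The 9×6 boundary matrix has rank 5 and Smith normal form diag(1,1,1,1,1).

Computing H_k = (kernel of ∂_k) / (image of ∂_{k+1}):

  H_0: rank C_0 − rank ∂_1 = 5 − 4 = 1, and the invariant factors of ∂_1 are all 1, so H_0 ≅ Z.
  H_1: rank ker ∂_1 − rank ∂_2 = (9 − 4) − 5 = 0, and the invariant factors of ∂_2 are all 1, so H_1 ≅ 0.
  H_2: rank ker ∂_2 − rank ∂_3 = (6 − 5) − 0 = 1, and there is no ∂_3, so H_2 ≅ Z.

As a check, the Euler characteristic is 5 − 9 + 6 = 2, which agrees with 1 − 0 + 1 = 2.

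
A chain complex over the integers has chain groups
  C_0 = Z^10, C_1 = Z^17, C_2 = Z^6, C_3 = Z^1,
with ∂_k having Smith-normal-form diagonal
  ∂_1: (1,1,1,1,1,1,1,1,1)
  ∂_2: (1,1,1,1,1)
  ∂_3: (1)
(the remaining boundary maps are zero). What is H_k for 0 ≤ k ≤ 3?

H_0: b_0 = 10 − 0 − 9 = 1; torsion from ∂_1 factors > 1: none. So H_0 ≅ Z.
H_1: b_1 = 17 − 9 − 5 = 3; torsion from ∂_2 factors > 1: none. So H_1 ≅ Z^3.
H_2: b_2 = 6 − 5 − 1 = 0; torsion from ∂_3 factors > 1: none. So H_2 ≅ 0.
H_3: b_3 = 1 − 1 − 0 = 0; torsion from ∂_4 factors > 1: none. So H_3 ≅ 0.

H_0 ≅ Z,  H_1 ≅ Z^3,  H_2 = 0,  H_3 = 0.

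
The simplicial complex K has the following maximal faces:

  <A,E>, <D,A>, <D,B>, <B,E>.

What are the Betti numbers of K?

b_0 = 1, b_1 = 1.

Order the vertices as A < B < D < E. Listing each simplex with vertices in this order, K has dimension 1 with simplices:

  0-simplices (4): A, B, D, E
  1-simplices (4): AD, AE, BD, BE

Hence C_0 ≅ Z^4, C_1 ≅ Z^4.

∂_1: C_1 → C_0 maps an edge to its endpoints' difference, ∂[p,q] = q − p.
The 4×4 boundary matrix has rank 3 and Smith normal form diag(1,1,1).

From H_k ≅ ker(∂_k) / im(∂_{k+1}) we obtain:

  H_0: rank C_0 − rank ∂_1 = 4 − 3 = 1, and the invariant factors of ∂_1 are all 1, so H_0 = Z.
  H_1: rank ker ∂_1 − rank ∂_2 = (4 − 3) − 0 = 1, and there is no ∂_2, so H_1 = Z.

As a check, the Euler characteristic is 4 − 4 = 0, which agrees with 1 − 1 = 0.

Hence the Betti numbers are b_0 = 1, b_1 = 1.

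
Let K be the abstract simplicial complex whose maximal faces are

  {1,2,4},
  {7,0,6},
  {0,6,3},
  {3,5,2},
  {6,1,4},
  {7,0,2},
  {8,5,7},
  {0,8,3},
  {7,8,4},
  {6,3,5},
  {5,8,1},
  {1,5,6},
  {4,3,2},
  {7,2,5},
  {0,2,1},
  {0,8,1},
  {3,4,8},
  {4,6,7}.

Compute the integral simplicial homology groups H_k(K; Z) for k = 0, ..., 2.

H_0 = Z,  H_1 = Z^2,  H_2 = Z.

We work with the vertex ordering 0 < 1 < 2 < 3 < 4 < 5 < 6 < 7 < 8. The simplices of K, each written with vertices in increasing order, are:

  0-simplices (9): [0], [1], [2], [3], [4], [5], [6], [7], [8]
  1-simplices (27): (27 of them)
  2-simplices (18): [0,1,2], [0,1,8], [0,2,7], [0,3,6], [0,3,8], [0,6,7], [1,2,4], [1,4,6], [1,5,6], [1,5,8], [2,3,4], [2,3,5], [2,5,7], [3,4,8], [3,5,6], [4,6,7], [4,7,8], [5,7,8]

giving chain groups C_0 ≅ Z^9, C_1 ≅ Z^27, C_2 ≅ Z^18.

Boundary ∂_1: C_1 → C_0 is given by ∂[p,q] = [q] − [p]. For instance
  ∂[4,8] = [8] − [4].
This gives a 9×27 integer matrix of rank 8; reducing to Smith normal form yields diagonal entries (1,1,1,1,1,1,1,1).

Boundary ∂_2: C_2 → C_1 acts by ∂[p,q,r] = [q,r] − [p,r] + [p,q]. For instance
  ∂[2,3,4] = [3,4] − [2,4] + [2,3],
  ∂[2,5,7] = [5,7] − [2,7] + [2,5].
This gives a 27×18 integer matrix of rank 17; reducing to Smith normal form yields diagonal entries (1,1,1,1,1,1,1,1,1,1,1,1,1,1,1,1,1).

Reading off H_k = ker ∂_k / im ∂_{k+1}:

  H_0: rank C_0 − rank ∂_1 = 9 − 8 = 1, and the invariant factors of ∂_1 are all 1, so H_0 ≅ Z.
  H_1: rank ker ∂_1 − rank ∂_2 = (27 − 8) − 17 = 2, and the invariant factors of ∂_2 are all 1, so H_1 ≅ Z^2.
  H_2: rank ker ∂_2 − rank ∂_3 = (18 − 17) − 0 = 1, and there is no ∂_3, so H_2 ≅ Z.

As a check, the Euler characteristic is 9 − 27 + 18 = 0, which agrees with 1 − 2 + 1 = 0.
(K is a triangulation of the torus T^2.)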